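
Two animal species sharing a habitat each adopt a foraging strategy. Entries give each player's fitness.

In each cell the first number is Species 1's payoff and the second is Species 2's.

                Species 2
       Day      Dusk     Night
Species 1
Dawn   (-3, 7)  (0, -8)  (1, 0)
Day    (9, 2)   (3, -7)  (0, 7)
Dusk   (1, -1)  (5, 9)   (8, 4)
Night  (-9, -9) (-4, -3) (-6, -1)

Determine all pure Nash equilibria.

The unique pure-strategy Nash equilibrium is (Dusk, Dusk).

(Dawn, Day): Species 1 can switch to Day (-3 → 9). Not NE.
(Dawn, Dusk): Species 1 can switch to Day (0 → 3). Not NE.
(Dawn, Night): Species 1 can switch to Dusk (1 → 8). Not NE.
(Day, Day): Species 2 can switch to Night (2 → 7). Not NE.
(Day, Dusk): Species 1 can switch to Dusk (3 → 5). Not NE.
(Day, Night): Species 1 can switch to Dawn (0 → 1). Not NE.
(Dusk, Day): Species 1 can switch to Day (1 → 9). Not NE.
(Dusk, Dusk): Species 1 gets 5, best alternative 3; Species 2 gets 9, best alternative 4. No profitable deviation — NE.
(Dusk, Night): Species 2 can switch to Dusk (4 → 9). Not NE.
(Night, Day): Species 1 can switch to Dawn (-9 → -3). Not NE.
(Night, Dusk): Species 1 can switch to Dawn (-4 → 0). Not NE.
(Night, Night): Species 1 can switch to Dawn (-6 → 1). Not NE.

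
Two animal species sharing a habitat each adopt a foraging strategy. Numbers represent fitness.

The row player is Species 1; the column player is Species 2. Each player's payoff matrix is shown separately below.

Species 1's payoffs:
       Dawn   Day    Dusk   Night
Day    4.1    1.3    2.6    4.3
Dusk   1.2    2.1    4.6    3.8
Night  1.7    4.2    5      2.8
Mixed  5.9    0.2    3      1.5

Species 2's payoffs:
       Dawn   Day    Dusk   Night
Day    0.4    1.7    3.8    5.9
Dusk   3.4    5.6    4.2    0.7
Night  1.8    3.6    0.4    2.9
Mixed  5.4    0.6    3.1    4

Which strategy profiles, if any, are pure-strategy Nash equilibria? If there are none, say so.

Species 1 against Dawn: payoffs 4.1, 1.2, 1.7, 5.9 → best response Mixed.
Species 1 against Day: payoffs 1.3, 2.1, 4.2, 0.2 → best response Night.
Species 1 against Dusk: payoffs 2.6, 4.6, 5, 3 → best response Night.
Species 1 against Night: payoffs 4.3, 3.8, 2.8, 1.5 → best response Day.
Species 2 against Day: payoffs 0.4, 1.7, 3.8, 5.9 → best response Night.
Species 2 against Dusk: payoffs 3.4, 5.6, 4.2, 0.7 → best response Day.
Species 2 against Night: payoffs 1.8, 3.6, 0.4, 2.9 → best response Day.
Species 2 against Mixed: payoffs 5.4, 0.6, 3.1, 4 → best response Dawn.
Mutual best responses: (Day, Night); (Night, Day); (Mixed, Dawn).

The pure Nash equilibria are (Day, Night) and (Night, Day) and (Mixed, Dawn).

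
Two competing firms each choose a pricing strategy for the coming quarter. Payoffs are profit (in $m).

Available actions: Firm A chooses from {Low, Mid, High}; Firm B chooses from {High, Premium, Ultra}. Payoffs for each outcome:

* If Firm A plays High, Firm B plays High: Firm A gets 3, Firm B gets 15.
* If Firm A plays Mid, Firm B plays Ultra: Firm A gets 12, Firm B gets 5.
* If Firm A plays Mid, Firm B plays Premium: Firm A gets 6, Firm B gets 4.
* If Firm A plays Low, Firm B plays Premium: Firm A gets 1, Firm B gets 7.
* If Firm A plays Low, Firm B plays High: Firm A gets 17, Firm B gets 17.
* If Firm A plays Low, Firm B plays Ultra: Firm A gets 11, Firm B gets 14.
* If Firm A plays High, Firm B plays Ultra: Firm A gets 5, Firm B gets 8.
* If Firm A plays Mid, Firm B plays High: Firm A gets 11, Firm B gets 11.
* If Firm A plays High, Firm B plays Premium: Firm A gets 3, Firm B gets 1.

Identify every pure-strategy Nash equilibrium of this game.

Firm A against High: payoffs 17, 11, 3 → best response Low.
Firm A against Premium: payoffs 1, 6, 3 → best response Mid.
Firm A against Ultra: payoffs 11, 12, 5 → best response Mid.
Firm B against Low: payoffs 17, 7, 14 → best response High.
Firm B against Mid: payoffs 11, 4, 5 → best response High.
Firm B against High: payoffs 15, 1, 8 → best response High.
Mutual best responses: (Low, High).

The unique pure-strategy Nash equilibrium is (Low, High).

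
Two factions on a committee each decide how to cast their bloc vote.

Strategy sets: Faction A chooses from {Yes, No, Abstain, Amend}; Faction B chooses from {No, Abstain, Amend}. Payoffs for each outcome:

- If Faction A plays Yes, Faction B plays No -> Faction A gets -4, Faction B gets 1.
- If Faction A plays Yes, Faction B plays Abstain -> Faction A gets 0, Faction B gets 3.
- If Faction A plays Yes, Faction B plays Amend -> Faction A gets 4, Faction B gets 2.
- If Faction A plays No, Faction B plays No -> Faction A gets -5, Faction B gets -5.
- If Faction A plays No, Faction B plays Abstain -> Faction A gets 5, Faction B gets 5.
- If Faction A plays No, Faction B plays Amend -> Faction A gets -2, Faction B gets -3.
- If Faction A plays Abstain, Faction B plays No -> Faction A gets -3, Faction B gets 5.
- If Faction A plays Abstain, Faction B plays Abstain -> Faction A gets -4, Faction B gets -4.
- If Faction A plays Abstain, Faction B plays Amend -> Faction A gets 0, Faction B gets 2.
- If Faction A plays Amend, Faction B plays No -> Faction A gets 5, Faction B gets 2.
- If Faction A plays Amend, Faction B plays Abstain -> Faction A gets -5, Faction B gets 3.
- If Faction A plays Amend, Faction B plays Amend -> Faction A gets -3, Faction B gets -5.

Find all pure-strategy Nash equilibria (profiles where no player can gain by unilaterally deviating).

(Yes, No): Faction A can switch to Abstain (-4 → -3). Not NE.
(Yes, Abstain): Faction A can switch to No (0 → 5). Not NE.
(Yes, Amend): Faction B can switch to Abstain (2 → 3). Not NE.
(No, No): Faction A can switch to Yes (-5 → -4). Not NE.
(No, Abstain): Faction A gets 5, best alternative 0; Faction B gets 5, best alternative -3. No profitable deviation — NE.
(No, Amend): Faction A can switch to Yes (-2 → 4). Not NE.
(Abstain, No): Faction A can switch to Amend (-3 → 5). Not NE.
(Abstain, Abstain): Faction A can switch to Yes (-4 → 0). Not NE.
(Abstain, Amend): Faction A can switch to Yes (0 → 4). Not NE.
(The remaining 3 profiles each have a profitable deviation by the same check.)

Pure NE: (No, Abstain)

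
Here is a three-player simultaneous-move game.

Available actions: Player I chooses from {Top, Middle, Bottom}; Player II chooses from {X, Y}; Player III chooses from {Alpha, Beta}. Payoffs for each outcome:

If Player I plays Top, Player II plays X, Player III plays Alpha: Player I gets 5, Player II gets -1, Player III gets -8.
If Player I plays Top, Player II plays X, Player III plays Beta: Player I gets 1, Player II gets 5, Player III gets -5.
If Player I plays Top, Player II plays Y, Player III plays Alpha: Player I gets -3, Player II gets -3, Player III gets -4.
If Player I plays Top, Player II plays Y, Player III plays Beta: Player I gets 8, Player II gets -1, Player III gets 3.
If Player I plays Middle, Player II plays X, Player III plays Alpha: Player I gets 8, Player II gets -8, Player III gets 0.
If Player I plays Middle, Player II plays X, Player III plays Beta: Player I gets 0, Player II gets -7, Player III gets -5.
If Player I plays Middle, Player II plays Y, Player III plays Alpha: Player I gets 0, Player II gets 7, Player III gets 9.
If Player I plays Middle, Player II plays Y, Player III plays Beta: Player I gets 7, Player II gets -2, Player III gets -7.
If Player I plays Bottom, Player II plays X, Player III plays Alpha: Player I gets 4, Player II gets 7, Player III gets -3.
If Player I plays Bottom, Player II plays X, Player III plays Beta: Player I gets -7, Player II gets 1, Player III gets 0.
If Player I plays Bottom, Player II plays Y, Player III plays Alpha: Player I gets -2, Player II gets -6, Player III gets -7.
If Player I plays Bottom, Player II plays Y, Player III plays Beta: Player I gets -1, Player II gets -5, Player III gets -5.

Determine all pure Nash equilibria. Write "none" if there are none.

(Top, X, Alpha): Player I can switch to Middle (5 → 8). Not NE.
(Top, X, Beta): Player I gets 1, best alternative 0; Player II gets 5, best alternative -1; Player III gets -5, best alternative -8. No profitable deviation — NE.
(Top, Y, Alpha): Player I can switch to Middle (-3 → 0). Not NE.
(Top, Y, Beta): Player II can switch to X (-1 → 5). Not NE.
(Middle, X, Alpha): Player II can switch to Y (-8 → 7). Not NE.
(Middle, X, Beta): Player I can switch to Top (0 → 1). Not NE.
(Middle, Y, Alpha): Player I gets 0, best alternative -2; Player II gets 7, best alternative -8; Player III gets 9, best alternative -7. No profitable deviation — NE.
(Middle, Y, Beta): Player I can switch to Top (7 → 8). Not NE.
(Bottom, X, Alpha): Player I can switch to Top (4 → 5). Not NE.
(Bottom, X, Beta): Player I can switch to Top (-7 → 1). Not NE.
(Bottom, Y, Alpha): Player I can switch to Middle (-2 → 0). Not NE.
(Bottom, Y, Beta): Player I can switch to Top (-1 → 8). Not NE.

The pure Nash equilibria are (Top, X, Beta) and (Middle, Y, Alpha).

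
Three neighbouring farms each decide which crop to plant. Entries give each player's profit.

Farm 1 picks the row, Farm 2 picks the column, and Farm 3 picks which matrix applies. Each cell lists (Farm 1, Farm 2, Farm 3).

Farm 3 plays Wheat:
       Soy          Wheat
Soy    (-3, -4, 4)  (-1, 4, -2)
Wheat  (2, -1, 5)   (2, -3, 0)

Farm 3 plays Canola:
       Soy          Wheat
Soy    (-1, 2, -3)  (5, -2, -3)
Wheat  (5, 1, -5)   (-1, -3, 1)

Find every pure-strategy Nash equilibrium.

Pure NE: (Wheat, Soy, Wheat)

Farm 1 against (Soy, Wheat): payoffs -3, 2 → best response Wheat.
Farm 1 against (Soy, Canola): payoffs -1, 5 → best response Wheat.
Farm 1 against (Wheat, Wheat): payoffs -1, 2 → best response Wheat.
Farm 1 against (Wheat, Canola): payoffs 5, -1 → best response Soy.
Farm 2 against (Soy, Wheat): payoffs -4, 4 → best response Wheat.
Farm 2 against (Soy, Canola): payoffs 2, -2 → best response Soy.
Farm 2 against (Wheat, Wheat): payoffs -1, -3 → best response Soy.
Farm 2 against (Wheat, Canola): payoffs 1, -3 → best response Soy.
Farm 3 against (Soy, Soy): payoffs 4, -3 → best response Wheat.
Farm 3 against (Soy, Wheat): payoffs -2, -3 → best response Wheat.
Farm 3 against (Wheat, Soy): payoffs 5, -5 → best response Wheat.
Farm 3 against (Wheat, Wheat): payoffs 0, 1 → best response Canola.
Mutual best responses: (Wheat, Soy, Wheat).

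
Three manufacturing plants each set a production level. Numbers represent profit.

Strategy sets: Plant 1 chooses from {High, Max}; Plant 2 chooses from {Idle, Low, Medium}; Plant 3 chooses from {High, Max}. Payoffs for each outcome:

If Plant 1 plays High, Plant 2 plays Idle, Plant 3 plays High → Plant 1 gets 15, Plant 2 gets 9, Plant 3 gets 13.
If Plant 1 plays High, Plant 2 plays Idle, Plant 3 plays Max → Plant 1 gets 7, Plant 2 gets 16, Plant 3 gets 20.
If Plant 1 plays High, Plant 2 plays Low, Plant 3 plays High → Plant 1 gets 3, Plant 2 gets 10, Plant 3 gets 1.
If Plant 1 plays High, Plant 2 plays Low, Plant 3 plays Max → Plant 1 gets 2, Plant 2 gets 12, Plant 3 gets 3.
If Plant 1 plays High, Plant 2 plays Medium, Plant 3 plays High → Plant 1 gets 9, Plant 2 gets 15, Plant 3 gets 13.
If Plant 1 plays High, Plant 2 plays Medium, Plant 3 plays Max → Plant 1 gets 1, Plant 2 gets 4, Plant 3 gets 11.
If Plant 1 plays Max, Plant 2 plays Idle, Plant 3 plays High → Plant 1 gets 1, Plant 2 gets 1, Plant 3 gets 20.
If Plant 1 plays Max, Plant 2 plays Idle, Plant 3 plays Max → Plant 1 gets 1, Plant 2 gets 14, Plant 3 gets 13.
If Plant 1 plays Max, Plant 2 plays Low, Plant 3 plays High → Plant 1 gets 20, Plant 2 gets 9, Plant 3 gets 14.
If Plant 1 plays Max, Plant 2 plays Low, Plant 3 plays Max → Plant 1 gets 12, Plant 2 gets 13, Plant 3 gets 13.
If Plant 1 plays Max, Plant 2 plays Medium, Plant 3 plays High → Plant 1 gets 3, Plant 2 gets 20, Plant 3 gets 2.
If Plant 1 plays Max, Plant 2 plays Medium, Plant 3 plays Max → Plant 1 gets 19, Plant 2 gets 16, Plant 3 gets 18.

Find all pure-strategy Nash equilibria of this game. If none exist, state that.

For each strategy profile, look for a profitable unilateral deviation.
(High, Idle, High): Plant 2 can switch to Low (9 → 10). Not NE.
(High, Idle, Max): Plant 1 gets 7, best alternative 1; Plant 2 gets 16, best alternative 12; Plant 3 gets 20, best alternative 13. No profitable deviation — NE.
(High, Low, High): Plant 1 can switch to Max (3 → 20). Not NE.
(High, Low, Max): Plant 1 can switch to Max (2 → 12). Not NE.
(High, Medium, High): Plant 1 gets 9, best alternative 3; Plant 2 gets 15, best alternative 10; Plant 3 gets 13, best alternative 11. No profitable deviation — NE.
(High, Medium, Max): Plant 1 can switch to Max (1 → 19). Not NE.
(Max, Idle, High): Plant 1 can switch to High (1 → 15). Not NE.
(Max, Idle, Max): Plant 1 can switch to High (1 → 7). Not NE.
(Max, Low, High): Plant 2 can switch to Medium (9 → 20). Not NE.
(Max, Low, Max): Plant 2 can switch to Idle (13 → 14). Not NE.
(Max, Medium, High): Plant 1 can switch to High (3 → 9). Not NE.
(Max, Medium, Max): Plant 1 gets 19, best alternative 1; Plant 2 gets 16, best alternative 14; Plant 3 gets 18, best alternative 2. No profitable deviation — NE.

Pure-strategy Nash equilibria: (High, Idle, Max), (High, Medium, High), (Max, Medium, Max)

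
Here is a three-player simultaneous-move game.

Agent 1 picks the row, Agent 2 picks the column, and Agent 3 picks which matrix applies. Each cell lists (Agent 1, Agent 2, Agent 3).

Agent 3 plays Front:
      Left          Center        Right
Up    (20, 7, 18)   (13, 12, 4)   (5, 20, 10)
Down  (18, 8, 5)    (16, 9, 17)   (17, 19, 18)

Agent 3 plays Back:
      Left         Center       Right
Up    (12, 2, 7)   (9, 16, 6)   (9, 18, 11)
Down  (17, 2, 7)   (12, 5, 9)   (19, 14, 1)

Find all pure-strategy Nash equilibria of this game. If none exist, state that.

Pure NE: (Down, Right, Front)

Agent 1 against (Left, Front): payoffs 20, 18 → best response Up.
Agent 1 against (Left, Back): payoffs 12, 17 → best response Down.
Agent 1 against (Center, Front): payoffs 13, 16 → best response Down.
Agent 1 against (Center, Back): payoffs 9, 12 → best response Down.
Agent 1 against (Right, Front): payoffs 5, 17 → best response Down.
Agent 1 against (Right, Back): payoffs 9, 19 → best response Down.
Agent 2 against (Up, Front): payoffs 7, 12, 20 → best response Right.
Agent 2 against (Up, Back): payoffs 2, 16, 18 → best response Right.
Agent 2 against (Down, Front): payoffs 8, 9, 19 → best response Right.
Agent 2 against (Down, Back): payoffs 2, 5, 14 → best response Right.
Agent 3 against (Up, Left): payoffs 18, 7 → best response Front.
Agent 3 against (Up, Center): payoffs 4, 6 → best response Back.
Agent 3 against (Up, Right): payoffs 10, 11 → best response Back.
Agent 3 against (Down, Left): payoffs 5, 7 → best response Back.
Agent 3 against (Down, Center): payoffs 17, 9 → best response Front.
Agent 3 against (Down, Right): payoffs 18, 1 → best response Front.
Mutual best responses: (Down, Right, Front).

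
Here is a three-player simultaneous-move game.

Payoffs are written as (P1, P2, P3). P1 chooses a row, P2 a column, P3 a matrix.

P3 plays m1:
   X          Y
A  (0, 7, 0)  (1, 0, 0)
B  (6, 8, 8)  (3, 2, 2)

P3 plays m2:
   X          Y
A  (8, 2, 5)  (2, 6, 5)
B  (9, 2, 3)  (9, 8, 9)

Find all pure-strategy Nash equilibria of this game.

Mark each player's best response to every combination of opponents' strategies; a profile where every player is best-responding is a pure Nash equilibrium.
P1 against (X, m1): payoffs 0, 6 → best response B.
P1 against (X, m2): payoffs 8, 9 → best response B.
P1 against (Y, m1): payoffs 1, 3 → best response B.
P1 against (Y, m2): payoffs 2, 9 → best response B.
P2 against (A, m1): payoffs 7, 0 → best response X.
P2 against (A, m2): payoffs 2, 6 → best response Y.
P2 against (B, m1): payoffs 8, 2 → best response X.
P2 against (B, m2): payoffs 2, 8 → best response Y.
P3 against (A, X): payoffs 0, 5 → best response m2.
P3 against (A, Y): payoffs 0, 5 → best response m2.
P3 against (B, X): payoffs 8, 3 → best response m1.
P3 against (B, Y): payoffs 2, 9 → best response m2.
Mutual best responses: (B, X, m1); (B, Y, m2).

The pure Nash equilibria are (B, X, m1); (B, Y, m2).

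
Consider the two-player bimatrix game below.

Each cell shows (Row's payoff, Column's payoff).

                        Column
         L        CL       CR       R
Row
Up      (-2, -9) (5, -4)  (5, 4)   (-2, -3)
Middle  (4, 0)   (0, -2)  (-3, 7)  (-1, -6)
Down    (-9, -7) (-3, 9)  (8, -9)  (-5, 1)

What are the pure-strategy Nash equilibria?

Mark each player's best response to every combination of opponents' strategies; a profile where every player is best-responding is a pure Nash equilibrium.
Row against L: payoffs -2, 4, -9 → best response Middle.
Row against CL: payoffs 5, 0, -3 → best response Up.
Row against CR: payoffs 5, -3, 8 → best response Down.
Row against R: payoffs -2, -1, -5 → best response Middle.
Column against Up: payoffs -9, -4, 4, -3 → best response CR.
Column against Middle: payoffs 0, -2, 7, -6 → best response CR.
Column against Down: payoffs -7, 9, -9, 1 → best response CL.
No profile is a mutual best response for all players.

This game has no pure Nash equilibrium.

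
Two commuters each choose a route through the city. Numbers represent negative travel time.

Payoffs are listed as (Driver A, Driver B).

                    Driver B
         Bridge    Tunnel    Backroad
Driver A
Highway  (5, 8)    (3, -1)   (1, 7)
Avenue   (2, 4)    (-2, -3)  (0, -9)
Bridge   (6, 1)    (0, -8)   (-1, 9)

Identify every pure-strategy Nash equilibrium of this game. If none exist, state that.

none

Driver A against Bridge: payoffs 5, 2, 6 → best response Bridge.
Driver A against Tunnel: payoffs 3, -2, 0 → best response Highway.
Driver A against Backroad: payoffs 1, 0, -1 → best response Highway.
Driver B against Highway: payoffs 8, -1, 7 → best response Bridge.
Driver B against Avenue: payoffs 4, -3, -9 → best response Bridge.
Driver B against Bridge: payoffs 1, -8, 9 → best response Backroad.
No profile is a mutual best response for all players.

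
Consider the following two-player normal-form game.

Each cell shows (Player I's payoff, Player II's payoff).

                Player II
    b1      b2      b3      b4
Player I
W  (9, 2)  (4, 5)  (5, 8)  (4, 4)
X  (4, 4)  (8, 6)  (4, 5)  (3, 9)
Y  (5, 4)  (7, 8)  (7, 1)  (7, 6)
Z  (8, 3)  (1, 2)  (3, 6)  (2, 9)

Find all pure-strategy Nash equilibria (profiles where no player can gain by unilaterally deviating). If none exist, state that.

Check each profile: it is a Nash equilibrium iff no player can strictly gain by switching unilaterally.
(W, b1): Player II can switch to b2 (2 → 5). Not NE.
(W, b2): Player I can switch to X (4 → 8). Not NE.
(W, b3): Player I can switch to Y (5 → 7). Not NE.
(W, b4): Player I can switch to Y (4 → 7). Not NE.
(X, b1): Player I can switch to W (4 → 9). Not NE.
(X, b2): Player II can switch to b4 (6 → 9). Not NE.
(The remaining 10 profiles each have a profitable deviation by the same check.)

No pure-strategy Nash equilibrium.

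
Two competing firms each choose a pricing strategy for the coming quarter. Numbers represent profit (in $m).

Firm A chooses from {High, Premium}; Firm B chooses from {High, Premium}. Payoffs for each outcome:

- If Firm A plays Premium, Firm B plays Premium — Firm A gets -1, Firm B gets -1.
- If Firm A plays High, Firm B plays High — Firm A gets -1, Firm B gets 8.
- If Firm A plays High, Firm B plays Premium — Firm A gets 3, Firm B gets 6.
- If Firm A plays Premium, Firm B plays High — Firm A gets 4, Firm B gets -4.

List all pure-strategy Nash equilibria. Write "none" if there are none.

For each strategy profile, look for a profitable unilateral deviation.
(High, High): Firm A can switch to Premium (-1 → 4). Not NE.
(High, Premium): Firm B can switch to High (6 → 8). Not NE.
(Premium, High): Firm B can switch to Premium (-4 → -1). Not NE.
(Premium, Premium): Firm A can switch to High (-1 → 3). Not NE.

There is no pure-strategy Nash equilibrium.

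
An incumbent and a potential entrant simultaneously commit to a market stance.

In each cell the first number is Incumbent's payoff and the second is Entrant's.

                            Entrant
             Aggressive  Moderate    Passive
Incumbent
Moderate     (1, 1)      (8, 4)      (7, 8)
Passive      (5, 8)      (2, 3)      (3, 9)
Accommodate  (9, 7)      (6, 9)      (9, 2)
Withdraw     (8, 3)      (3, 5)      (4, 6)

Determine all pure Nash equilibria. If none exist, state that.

There is no pure-strategy Nash equilibrium.

Check each profile: it is a Nash equilibrium iff no player can strictly gain by switching unilaterally.
(Moderate, Aggressive): Incumbent can switch to Passive (1 → 5). Not NE.
(Moderate, Moderate): Entrant can switch to Passive (4 → 8). Not NE.
(Moderate, Passive): Incumbent can switch to Accommodate (7 → 9). Not NE.
(Passive, Aggressive): Incumbent can switch to Accommodate (5 → 9). Not NE.
(Passive, Moderate): Incumbent can switch to Moderate (2 → 8). Not NE.
(Passive, Passive): Incumbent can switch to Moderate (3 → 7). Not NE.
(The remaining 6 profiles each have a profitable deviation by the same check.)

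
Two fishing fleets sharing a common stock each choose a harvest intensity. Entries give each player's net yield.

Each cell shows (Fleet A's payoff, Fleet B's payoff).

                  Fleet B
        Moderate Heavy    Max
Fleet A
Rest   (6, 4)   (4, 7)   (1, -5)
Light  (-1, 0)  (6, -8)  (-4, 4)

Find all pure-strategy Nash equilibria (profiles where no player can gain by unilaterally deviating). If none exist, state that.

No pure-strategy Nash equilibrium.

(Rest, Moderate): Fleet B can switch to Heavy (4 → 7). Not NE.
(Rest, Heavy): Fleet A can switch to Light (4 → 6). Not NE.
(Rest, Max): Fleet B can switch to Moderate (-5 → 4). Not NE.
(Light, Moderate): Fleet A can switch to Rest (-1 → 6). Not NE.
(Light, Heavy): Fleet B can switch to Moderate (-8 → 0). Not NE.
(Light, Max): Fleet A can switch to Rest (-4 → 1). Not NE.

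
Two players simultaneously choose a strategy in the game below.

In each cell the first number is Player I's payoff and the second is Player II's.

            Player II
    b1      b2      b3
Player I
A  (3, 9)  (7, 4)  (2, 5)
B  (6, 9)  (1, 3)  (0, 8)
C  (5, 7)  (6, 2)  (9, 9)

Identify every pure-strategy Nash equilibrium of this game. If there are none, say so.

The pure Nash equilibria are (B, b1); (C, b3).

Mark each player's best response to every combination of opponents' strategies; a profile where every player is best-responding is a pure Nash equilibrium.
Player I against b1: payoffs 3, 6, 5 → best response B.
Player I against b2: payoffs 7, 1, 6 → best response A.
Player I against b3: payoffs 2, 0, 9 → best response C.
Player II against A: payoffs 9, 4, 5 → best response b1.
Player II against B: payoffs 9, 3, 8 → best response b1.
Player II against C: payoffs 7, 2, 9 → best response b3.
Mutual best responses: (B, b1); (C, b3).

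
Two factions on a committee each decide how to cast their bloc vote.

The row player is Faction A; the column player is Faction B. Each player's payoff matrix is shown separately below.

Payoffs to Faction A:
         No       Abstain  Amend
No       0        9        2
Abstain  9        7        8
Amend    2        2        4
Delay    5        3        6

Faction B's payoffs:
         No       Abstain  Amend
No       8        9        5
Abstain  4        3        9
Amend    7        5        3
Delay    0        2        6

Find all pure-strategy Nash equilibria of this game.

Mark each player's best response to every combination of opponents' strategies; a profile where every player is best-responding is a pure Nash equilibrium.
Faction A against No: payoffs 0, 9, 2, 5 → best response Abstain.
Faction A against Abstain: payoffs 9, 7, 2, 3 → best response No.
Faction A against Amend: payoffs 2, 8, 4, 6 → best response Abstain.
Faction B against No: payoffs 8, 9, 5 → best response Abstain.
Faction B against Abstain: payoffs 4, 3, 9 → best response Amend.
Faction B against Amend: payoffs 7, 5, 3 → best response No.
Faction B against Delay: payoffs 0, 2, 6 → best response Amend.
Mutual best responses: (No, Abstain); (Abstain, Amend).

Pure-strategy Nash equilibria: (No, Abstain) and (Abstain, Amend)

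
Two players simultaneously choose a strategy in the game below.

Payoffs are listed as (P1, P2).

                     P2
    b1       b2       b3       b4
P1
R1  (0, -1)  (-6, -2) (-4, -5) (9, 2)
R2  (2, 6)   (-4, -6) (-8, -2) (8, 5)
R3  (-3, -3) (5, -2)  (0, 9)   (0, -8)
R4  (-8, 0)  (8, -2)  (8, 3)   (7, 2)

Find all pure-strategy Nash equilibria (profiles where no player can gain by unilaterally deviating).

The pure Nash equilibria are (R1, b4); (R2, b1); (R4, b3).

P1 against b1: payoffs 0, 2, -3, -8 → best response R2.
P1 against b2: payoffs -6, -4, 5, 8 → best response R4.
P1 against b3: payoffs -4, -8, 0, 8 → best response R4.
P1 against b4: payoffs 9, 8, 0, 7 → best response R1.
P2 against R1: payoffs -1, -2, -5, 2 → best response b4.
P2 against R2: payoffs 6, -6, -2, 5 → best response b1.
P2 against R3: payoffs -3, -2, 9, -8 → best response b3.
P2 against R4: payoffs 0, -2, 3, 2 → best response b3.
Mutual best responses: (R1, b4); (R2, b1); (R4, b3).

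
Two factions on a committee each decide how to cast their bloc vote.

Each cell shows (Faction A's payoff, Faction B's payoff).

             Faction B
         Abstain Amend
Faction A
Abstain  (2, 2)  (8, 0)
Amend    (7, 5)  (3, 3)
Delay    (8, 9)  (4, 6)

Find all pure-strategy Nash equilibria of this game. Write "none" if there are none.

For each strategy profile, look for a profitable unilateral deviation.
(Abstain, Abstain): Faction A can switch to Amend (2 → 7). Not NE.
(Abstain, Amend): Faction B can switch to Abstain (0 → 2). Not NE.
(Amend, Abstain): Faction A can switch to Delay (7 → 8). Not NE.
(Amend, Amend): Faction A can switch to Abstain (3 → 8). Not NE.
(Delay, Abstain): Faction A gets 8, best alternative 7; Faction B gets 9, best alternative 6. No profitable deviation — NE.
(Delay, Amend): Faction A can switch to Abstain (4 → 8). Not NE.

Pure NE: (Delay, Abstain)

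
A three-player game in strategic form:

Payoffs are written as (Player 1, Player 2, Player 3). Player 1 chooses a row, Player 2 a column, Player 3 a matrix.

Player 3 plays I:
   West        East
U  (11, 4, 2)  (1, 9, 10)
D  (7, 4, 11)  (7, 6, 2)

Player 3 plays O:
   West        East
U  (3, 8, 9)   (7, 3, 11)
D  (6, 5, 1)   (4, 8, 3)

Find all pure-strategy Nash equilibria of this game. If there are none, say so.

There is no pure-strategy Nash equilibrium.

For each player, find the best response to each opponent profile; mutual best responses are the pure NE.
Player 1 against (West, I): payoffs 11, 7 → best response U.
Player 1 against (West, O): payoffs 3, 6 → best response D.
Player 1 against (East, I): payoffs 1, 7 → best response D.
Player 1 against (East, O): payoffs 7, 4 → best response U.
Player 2 against (U, I): payoffs 4, 9 → best response East.
Player 2 against (U, O): payoffs 8, 3 → best response West.
Player 2 against (D, I): payoffs 4, 6 → best response East.
Player 2 against (D, O): payoffs 5, 8 → best response East.
Player 3 against (U, West): payoffs 2, 9 → best response O.
Player 3 against (U, East): payoffs 10, 11 → best response O.
Player 3 against (D, West): payoffs 11, 1 → best response I.
Player 3 against (D, East): payoffs 2, 3 → best response O.
No profile is a mutual best response for all players.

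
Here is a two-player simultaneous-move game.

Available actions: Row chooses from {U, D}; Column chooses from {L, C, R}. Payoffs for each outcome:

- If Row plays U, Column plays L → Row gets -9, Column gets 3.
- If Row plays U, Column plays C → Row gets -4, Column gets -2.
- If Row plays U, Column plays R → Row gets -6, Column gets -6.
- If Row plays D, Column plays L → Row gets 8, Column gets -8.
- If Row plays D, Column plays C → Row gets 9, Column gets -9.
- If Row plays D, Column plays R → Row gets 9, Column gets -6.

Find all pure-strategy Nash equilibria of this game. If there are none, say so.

(U, L): Row can switch to D (-9 → 8). Not NE.
(U, C): Row can switch to D (-4 → 9). Not NE.
(U, R): Row can switch to D (-6 → 9). Not NE.
(D, L): Column can switch to R (-8 → -6). Not NE.
(D, C): Column can switch to L (-9 → -8). Not NE.
(D, R): Row gets 9, best alternative -6; Column gets -6, best alternative -8. No profitable deviation — NE.

The unique pure-strategy Nash equilibrium is (D, R).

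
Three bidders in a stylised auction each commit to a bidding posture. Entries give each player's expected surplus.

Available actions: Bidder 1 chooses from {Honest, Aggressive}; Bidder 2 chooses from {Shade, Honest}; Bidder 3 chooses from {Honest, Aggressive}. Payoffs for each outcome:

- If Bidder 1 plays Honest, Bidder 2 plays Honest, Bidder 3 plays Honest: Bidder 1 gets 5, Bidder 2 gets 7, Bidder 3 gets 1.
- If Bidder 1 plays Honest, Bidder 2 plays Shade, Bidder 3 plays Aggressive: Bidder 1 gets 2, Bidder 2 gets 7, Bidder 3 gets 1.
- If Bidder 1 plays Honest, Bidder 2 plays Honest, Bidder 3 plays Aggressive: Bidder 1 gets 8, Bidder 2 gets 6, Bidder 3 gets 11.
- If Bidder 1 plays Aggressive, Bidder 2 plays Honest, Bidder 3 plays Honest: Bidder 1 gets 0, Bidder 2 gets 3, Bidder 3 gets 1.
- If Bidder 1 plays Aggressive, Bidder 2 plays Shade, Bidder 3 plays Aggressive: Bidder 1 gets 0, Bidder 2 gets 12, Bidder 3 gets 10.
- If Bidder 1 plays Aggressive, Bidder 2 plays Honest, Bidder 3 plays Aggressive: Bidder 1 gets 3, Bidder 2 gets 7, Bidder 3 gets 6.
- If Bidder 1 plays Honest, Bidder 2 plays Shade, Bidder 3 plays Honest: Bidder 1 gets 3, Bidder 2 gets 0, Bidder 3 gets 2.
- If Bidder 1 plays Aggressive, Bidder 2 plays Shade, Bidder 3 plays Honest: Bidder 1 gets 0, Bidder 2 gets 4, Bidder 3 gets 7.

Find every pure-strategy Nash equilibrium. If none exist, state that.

none

Bidder 1 against (Shade, Honest): payoffs 3, 0 → best response Honest.
Bidder 1 against (Shade, Aggressive): payoffs 2, 0 → best response Honest.
Bidder 1 against (Honest, Honest): payoffs 5, 0 → best response Honest.
Bidder 1 against (Honest, Aggressive): payoffs 8, 3 → best response Honest.
Bidder 2 against (Honest, Honest): payoffs 0, 7 → best response Honest.
Bidder 2 against (Honest, Aggressive): payoffs 7, 6 → best response Shade.
Bidder 2 against (Aggressive, Honest): payoffs 4, 3 → best response Shade.
Bidder 2 against (Aggressive, Aggressive): payoffs 12, 7 → best response Shade.
Bidder 3 against (Honest, Shade): payoffs 2, 1 → best response Honest.
Bidder 3 against (Honest, Honest): payoffs 1, 11 → best response Aggressive.
Bidder 3 against (Aggressive, Shade): payoffs 7, 10 → best response Aggressive.
Bidder 3 against (Aggressive, Honest): payoffs 1, 6 → best response Aggressive.
No profile is a mutual best response for all players.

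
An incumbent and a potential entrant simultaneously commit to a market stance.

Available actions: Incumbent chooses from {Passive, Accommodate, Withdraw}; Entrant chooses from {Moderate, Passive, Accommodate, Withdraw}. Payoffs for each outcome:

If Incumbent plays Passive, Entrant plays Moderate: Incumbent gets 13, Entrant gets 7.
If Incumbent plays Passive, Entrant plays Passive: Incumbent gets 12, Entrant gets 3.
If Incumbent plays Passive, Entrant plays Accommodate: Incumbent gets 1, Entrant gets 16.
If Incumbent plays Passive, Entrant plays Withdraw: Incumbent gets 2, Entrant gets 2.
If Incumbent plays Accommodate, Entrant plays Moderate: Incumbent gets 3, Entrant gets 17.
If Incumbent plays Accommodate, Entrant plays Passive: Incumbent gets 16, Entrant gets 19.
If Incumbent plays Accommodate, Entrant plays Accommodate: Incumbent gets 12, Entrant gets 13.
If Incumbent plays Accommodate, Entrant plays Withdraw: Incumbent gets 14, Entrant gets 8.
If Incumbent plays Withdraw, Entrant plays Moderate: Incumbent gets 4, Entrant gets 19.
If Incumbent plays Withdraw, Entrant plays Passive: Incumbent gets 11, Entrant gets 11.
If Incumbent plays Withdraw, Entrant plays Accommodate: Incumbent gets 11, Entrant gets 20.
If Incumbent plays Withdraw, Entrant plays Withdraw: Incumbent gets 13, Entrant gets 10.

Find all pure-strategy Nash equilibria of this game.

The unique pure-strategy Nash equilibrium is (Accommodate, Passive).

Incumbent against Moderate: payoffs 13, 3, 4 → best response Passive.
Incumbent against Passive: payoffs 12, 16, 11 → best response Accommodate.
Incumbent against Accommodate: payoffs 1, 12, 11 → best response Accommodate.
Incumbent against Withdraw: payoffs 2, 14, 13 → best response Accommodate.
Entrant against Passive: payoffs 7, 3, 16, 2 → best response Accommodate.
Entrant against Accommodate: payoffs 17, 19, 13, 8 → best response Passive.
Entrant against Withdraw: payoffs 19, 11, 20, 10 → best response Accommodate.
Mutual best responses: (Accommodate, Passive).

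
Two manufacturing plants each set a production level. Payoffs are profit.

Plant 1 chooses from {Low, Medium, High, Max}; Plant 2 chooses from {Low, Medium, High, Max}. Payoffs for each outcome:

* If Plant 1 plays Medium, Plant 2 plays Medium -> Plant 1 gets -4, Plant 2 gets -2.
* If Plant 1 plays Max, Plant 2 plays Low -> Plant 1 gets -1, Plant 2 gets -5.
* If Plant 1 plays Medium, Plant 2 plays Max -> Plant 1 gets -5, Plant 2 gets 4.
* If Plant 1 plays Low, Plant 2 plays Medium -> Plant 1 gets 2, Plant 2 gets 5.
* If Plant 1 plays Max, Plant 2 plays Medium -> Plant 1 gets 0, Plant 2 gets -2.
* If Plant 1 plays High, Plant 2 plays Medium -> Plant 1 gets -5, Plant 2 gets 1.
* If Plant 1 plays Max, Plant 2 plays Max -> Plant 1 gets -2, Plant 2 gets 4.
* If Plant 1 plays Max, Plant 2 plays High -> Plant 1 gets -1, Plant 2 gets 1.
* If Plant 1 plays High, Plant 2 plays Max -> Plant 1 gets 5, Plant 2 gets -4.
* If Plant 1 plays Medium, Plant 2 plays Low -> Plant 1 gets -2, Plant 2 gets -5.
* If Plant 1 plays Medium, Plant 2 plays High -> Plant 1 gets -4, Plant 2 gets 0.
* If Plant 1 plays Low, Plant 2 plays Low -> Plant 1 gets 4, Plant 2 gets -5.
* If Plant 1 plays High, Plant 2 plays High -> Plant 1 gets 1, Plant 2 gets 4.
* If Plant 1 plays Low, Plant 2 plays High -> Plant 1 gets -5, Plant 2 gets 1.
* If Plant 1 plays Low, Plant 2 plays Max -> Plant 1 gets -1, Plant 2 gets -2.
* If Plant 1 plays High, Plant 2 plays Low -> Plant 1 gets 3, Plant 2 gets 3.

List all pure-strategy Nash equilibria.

(Low, Medium), (High, High)

Plant 1 against Low: payoffs 4, -2, 3, -1 → best response Low.
Plant 1 against Medium: payoffs 2, -4, -5, 0 → best response Low.
Plant 1 against High: payoffs -5, -4, 1, -1 → best response High.
Plant 1 against Max: payoffs -1, -5, 5, -2 → best response High.
Plant 2 against Low: payoffs -5, 5, 1, -2 → best response Medium.
Plant 2 against Medium: payoffs -5, -2, 0, 4 → best response Max.
Plant 2 against High: payoffs 3, 1, 4, -4 → best response High.
Plant 2 against Max: payoffs -5, -2, 1, 4 → best response Max.
Mutual best responses: (Low, Medium); (High, High).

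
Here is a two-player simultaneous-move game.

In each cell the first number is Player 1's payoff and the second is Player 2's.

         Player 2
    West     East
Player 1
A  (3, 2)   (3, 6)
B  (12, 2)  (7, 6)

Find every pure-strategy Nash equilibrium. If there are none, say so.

(A, West): Player 1 can switch to B (3 → 12). Not NE.
(A, East): Player 1 can switch to B (3 → 7). Not NE.
(B, West): Player 2 can switch to East (2 → 6). Not NE.
(B, East): Player 1 gets 7, best alternative 3; Player 2 gets 6, best alternative 2. No profitable deviation — NE.

Pure NE: (B, East)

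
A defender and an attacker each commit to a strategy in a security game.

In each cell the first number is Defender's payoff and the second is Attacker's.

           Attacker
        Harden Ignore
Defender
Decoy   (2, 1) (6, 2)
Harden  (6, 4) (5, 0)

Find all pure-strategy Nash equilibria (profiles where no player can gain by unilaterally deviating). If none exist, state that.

(Decoy, Harden): Defender can switch to Harden (2 → 6). Not NE.
(Decoy, Ignore): Defender gets 6, best alternative 5; Attacker gets 2, best alternative 1. No profitable deviation — NE.
(Harden, Harden): Defender gets 6, best alternative 2; Attacker gets 4, best alternative 0. No profitable deviation — NE.
(Harden, Ignore): Defender can switch to Decoy (5 → 6). Not NE.

The pure Nash equilibria are (Decoy, Ignore), (Harden, Harden).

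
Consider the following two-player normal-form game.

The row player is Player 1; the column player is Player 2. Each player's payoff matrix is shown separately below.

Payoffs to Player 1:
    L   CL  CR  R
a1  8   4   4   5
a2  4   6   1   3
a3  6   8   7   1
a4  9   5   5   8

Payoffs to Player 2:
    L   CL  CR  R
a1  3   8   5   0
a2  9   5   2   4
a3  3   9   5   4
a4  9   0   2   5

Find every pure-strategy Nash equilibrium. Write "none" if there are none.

The pure Nash equilibria are (a3, CL), (a4, L).

Player 1 against L: payoffs 8, 4, 6, 9 → best response a4.
Player 1 against CL: payoffs 4, 6, 8, 5 → best response a3.
Player 1 against CR: payoffs 4, 1, 7, 5 → best response a3.
Player 1 against R: payoffs 5, 3, 1, 8 → best response a4.
Player 2 against a1: payoffs 3, 8, 5, 0 → best response CL.
Player 2 against a2: payoffs 9, 5, 2, 4 → best response L.
Player 2 against a3: payoffs 3, 9, 5, 4 → best response CL.
Player 2 against a4: payoffs 9, 0, 2, 5 → best response L.
Mutual best responses: (a3, CL); (a4, L).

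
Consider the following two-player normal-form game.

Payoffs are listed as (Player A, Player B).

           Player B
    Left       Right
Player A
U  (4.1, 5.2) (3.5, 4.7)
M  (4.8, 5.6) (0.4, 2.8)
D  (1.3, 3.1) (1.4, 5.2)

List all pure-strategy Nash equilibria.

Pure NE: (M, Left)

(U, Left): Player A can switch to M (4.1 → 4.8). Not NE.
(U, Right): Player B can switch to Left (4.7 → 5.2). Not NE.
(M, Left): Player A gets 4.8, best alternative 4.1; Player B gets 5.6, best alternative 2.8. No profitable deviation — NE.
(M, Right): Player A can switch to U (0.4 → 3.5). Not NE.
(D, Left): Player A can switch to U (1.3 → 4.1). Not NE.
(D, Right): Player A can switch to U (1.4 → 3.5). Not NE.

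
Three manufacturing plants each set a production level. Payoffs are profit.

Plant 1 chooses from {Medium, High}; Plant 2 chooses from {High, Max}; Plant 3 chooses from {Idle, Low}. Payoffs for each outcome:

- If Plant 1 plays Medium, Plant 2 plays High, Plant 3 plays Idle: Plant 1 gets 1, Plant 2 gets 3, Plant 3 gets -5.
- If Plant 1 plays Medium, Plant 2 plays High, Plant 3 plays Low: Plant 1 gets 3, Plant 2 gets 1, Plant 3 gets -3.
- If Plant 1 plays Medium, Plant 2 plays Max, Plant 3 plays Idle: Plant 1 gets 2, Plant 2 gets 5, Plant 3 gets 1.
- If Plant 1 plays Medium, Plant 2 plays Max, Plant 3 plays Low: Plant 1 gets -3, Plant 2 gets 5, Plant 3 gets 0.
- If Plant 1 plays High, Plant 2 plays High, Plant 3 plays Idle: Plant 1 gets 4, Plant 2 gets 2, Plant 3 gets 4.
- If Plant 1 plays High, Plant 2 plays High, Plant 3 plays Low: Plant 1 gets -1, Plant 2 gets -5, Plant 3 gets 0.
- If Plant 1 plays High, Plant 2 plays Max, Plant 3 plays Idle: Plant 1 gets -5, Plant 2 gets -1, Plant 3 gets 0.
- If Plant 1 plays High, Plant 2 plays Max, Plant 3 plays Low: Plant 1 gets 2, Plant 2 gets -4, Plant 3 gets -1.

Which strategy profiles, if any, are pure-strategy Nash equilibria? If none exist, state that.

(Medium, Max, Idle); (High, High, Idle)

Plant 1 against (High, Idle): payoffs 1, 4 → best response High.
Plant 1 against (High, Low): payoffs 3, -1 → best response Medium.
Plant 1 against (Max, Idle): payoffs 2, -5 → best response Medium.
Plant 1 against (Max, Low): payoffs -3, 2 → best response High.
Plant 2 against (Medium, Idle): payoffs 3, 5 → best response Max.
Plant 2 against (Medium, Low): payoffs 1, 5 → best response Max.
Plant 2 against (High, Idle): payoffs 2, -1 → best response High.
Plant 2 against (High, Low): payoffs -5, -4 → best response Max.
Plant 3 against (Medium, High): payoffs -5, -3 → best response Low.
Plant 3 against (Medium, Max): payoffs 1, 0 → best response Idle.
Plant 3 against (High, High): payoffs 4, 0 → best response Idle.
Plant 3 against (High, Max): payoffs 0, -1 → best response Idle.
Mutual best responses: (Medium, Max, Idle); (High, High, Idle).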